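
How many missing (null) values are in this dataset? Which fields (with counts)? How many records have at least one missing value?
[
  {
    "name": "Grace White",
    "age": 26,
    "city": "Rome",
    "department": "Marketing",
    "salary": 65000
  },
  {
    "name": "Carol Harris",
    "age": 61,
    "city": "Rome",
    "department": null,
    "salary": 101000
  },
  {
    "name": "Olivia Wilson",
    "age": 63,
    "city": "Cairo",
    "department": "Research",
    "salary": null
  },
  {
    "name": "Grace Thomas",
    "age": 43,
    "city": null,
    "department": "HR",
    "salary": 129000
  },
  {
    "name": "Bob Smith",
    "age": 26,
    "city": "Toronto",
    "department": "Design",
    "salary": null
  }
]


Checking for missing (null) values in 5 records:

  Grace White: complete
  Carol Harris: department
  Olivia Wilson: salary
  Grace Thomas: city
  Bob Smith: salary

Per field:
  name: 0 missing
  age: 0 missing
  city: 1 missing
  department: 1 missing
  salary: 2 missing

Total missing values: 4
Records with any missing: 4

4 missing values (city: 1, department: 1, salary: 2); 4 incomplete records


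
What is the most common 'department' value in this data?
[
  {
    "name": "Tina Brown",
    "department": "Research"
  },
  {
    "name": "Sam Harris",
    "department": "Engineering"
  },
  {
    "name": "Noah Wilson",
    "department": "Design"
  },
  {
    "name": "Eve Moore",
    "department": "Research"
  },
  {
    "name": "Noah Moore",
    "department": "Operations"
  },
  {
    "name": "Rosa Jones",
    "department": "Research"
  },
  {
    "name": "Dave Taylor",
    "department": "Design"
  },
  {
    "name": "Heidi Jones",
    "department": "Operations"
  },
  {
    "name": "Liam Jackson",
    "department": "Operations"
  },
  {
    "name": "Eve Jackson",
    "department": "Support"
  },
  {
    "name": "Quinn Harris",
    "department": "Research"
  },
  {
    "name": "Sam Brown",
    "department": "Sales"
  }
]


Counting 'department' values across 12 records:

  Research: 4 ####
  Operations: 3 ###
  Design: 2 ##
  Engineering: 1 #
  Support: 1 #
  Sales: 1 #

Most common: Research (4 times)

Research (4 times)


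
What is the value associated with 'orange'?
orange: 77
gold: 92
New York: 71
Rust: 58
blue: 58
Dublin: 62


Looking up key 'orange'
Value: 77

77


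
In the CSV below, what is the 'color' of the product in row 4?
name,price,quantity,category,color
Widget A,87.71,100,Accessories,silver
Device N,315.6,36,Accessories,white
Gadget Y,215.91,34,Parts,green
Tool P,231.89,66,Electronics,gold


Query: Row 4 ('Tool P'), column 'color'
Value: gold

gold


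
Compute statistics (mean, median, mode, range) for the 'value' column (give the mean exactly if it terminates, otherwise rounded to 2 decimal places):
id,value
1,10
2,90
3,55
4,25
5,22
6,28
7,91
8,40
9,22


Data: [10, 90, 55, 25, 22, 28, 91, 40, 22]
Count: 9
Sum: 383
Mean: 383/9 ≈ 42.56 (rounded to 2 decimal places)
Sorted: [10, 22, 22, 25, 28, 40, 55, 90, 91]
Median: 28.0
Mode: 22 (2 times)
Range: 91 - 10 = 81
Min: 10, Max: 91

mean≈42.56, median=28.0, mode=22, range=81


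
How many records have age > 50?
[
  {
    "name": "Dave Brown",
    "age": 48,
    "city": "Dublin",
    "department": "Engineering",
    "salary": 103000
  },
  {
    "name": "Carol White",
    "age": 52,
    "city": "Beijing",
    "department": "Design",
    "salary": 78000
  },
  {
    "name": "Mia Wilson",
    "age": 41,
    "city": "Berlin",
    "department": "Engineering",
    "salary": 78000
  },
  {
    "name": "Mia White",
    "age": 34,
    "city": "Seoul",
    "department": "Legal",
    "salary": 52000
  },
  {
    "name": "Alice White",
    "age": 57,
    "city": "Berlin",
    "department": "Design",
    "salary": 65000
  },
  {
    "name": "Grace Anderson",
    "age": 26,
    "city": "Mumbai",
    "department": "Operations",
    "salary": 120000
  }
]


Data: 6 records
Condition: age > 50

Checking each record:
  Dave Brown: 48
  Carol White: 52 MATCH
  Mia Wilson: 41
  Mia White: 34
  Alice White: 57 MATCH
  Grace Anderson: 26

Count: 2

2


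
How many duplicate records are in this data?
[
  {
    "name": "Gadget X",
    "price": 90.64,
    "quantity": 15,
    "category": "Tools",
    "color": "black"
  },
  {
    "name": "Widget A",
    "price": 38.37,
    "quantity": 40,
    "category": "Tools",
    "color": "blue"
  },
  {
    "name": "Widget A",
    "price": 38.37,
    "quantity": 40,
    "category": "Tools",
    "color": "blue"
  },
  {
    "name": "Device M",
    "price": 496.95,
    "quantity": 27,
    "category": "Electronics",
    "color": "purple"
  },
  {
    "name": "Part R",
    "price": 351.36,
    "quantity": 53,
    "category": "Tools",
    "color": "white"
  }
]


Checking 5 records for duplicates:

  Row 1: Gadget X ($90.64, qty 15)
  Row 2: Widget A ($38.37, qty 40)
  Row 3: Widget A ($38.37, qty 40) <-- DUPLICATE
  Row 4: Device M ($496.95, qty 27)
  Row 5: Part R ($351.36, qty 53)

Duplicates found: 1
Unique records: 4

1 duplicates, 4 unique


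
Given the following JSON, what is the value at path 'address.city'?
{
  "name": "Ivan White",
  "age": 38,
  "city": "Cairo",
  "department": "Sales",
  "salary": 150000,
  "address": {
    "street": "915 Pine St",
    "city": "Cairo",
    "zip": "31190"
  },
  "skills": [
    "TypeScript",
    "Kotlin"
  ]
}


Query: address.city
Path: address -> city
Value: Cairo

Cairo


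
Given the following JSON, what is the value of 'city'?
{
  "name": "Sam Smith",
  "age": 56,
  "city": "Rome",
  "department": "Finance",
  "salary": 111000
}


Looking up field 'city'
Value: Rome

Rome


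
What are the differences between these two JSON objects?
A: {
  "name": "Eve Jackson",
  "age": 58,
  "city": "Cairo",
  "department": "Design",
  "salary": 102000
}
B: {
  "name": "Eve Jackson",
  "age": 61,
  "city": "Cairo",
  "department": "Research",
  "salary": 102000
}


Comparing each field (in key order):
  name: same
  age: DIFFERENT
  city: same
  department: DIFFERENT
  salary: same
Differences:
  age: 58 -> 61
  department: Design -> Research

2 field(s) changed

2 changes: age, department


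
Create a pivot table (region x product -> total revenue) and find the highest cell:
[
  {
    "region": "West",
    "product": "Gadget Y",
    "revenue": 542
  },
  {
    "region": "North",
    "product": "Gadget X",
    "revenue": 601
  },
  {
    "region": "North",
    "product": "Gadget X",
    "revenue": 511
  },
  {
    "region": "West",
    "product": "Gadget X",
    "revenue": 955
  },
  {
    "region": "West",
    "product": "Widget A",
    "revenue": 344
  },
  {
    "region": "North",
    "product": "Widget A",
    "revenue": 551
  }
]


Pivot: region (rows) x product (columns) -> total revenue

     Gadget X      Gadget Y      Widget A    
North         1112             0           551  
West           955           542           344  

Highest: North / Gadget X = $1112

North / Gadget X = $1112


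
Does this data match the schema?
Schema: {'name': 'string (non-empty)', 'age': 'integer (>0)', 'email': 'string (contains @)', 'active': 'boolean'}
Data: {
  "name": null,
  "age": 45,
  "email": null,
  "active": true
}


Validating each field against schema:
  name: FAIL (null is not a string)
  age: OK (positive integer)
  email: FAIL (null is not a string)
  active: OK (boolean)

Result: INVALID (2 errors: name, email)

INVALID (2 errors: name, email)


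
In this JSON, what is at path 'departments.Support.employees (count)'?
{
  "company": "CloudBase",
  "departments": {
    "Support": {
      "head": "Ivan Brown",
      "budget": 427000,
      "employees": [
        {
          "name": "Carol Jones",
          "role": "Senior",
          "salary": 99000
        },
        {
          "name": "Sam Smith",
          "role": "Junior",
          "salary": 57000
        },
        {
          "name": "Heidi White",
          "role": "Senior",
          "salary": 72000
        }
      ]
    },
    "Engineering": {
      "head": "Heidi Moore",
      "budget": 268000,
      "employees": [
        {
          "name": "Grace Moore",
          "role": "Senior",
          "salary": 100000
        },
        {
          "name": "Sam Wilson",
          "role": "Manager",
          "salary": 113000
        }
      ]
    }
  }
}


Path: departments.Support.employees (count)

Navigate:
  -> departments
  -> Support
  -> employees (array, length 3)

3


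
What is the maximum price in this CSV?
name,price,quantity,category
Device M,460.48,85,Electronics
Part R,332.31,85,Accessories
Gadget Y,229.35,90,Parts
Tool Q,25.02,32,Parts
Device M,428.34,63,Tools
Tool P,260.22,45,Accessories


Computing maximum price:
Values: [460.48, 332.31, 229.35, 25.02, 428.34, 260.22]
Max = 460.48

460.48


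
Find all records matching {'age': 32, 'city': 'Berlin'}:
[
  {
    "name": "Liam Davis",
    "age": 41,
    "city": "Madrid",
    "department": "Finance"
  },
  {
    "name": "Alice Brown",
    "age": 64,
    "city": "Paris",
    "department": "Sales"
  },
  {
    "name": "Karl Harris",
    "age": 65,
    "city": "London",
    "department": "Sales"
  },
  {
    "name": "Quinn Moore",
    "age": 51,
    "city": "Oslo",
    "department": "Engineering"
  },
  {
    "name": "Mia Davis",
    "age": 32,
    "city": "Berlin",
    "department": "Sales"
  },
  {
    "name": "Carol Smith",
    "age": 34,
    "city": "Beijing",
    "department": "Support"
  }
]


Search criteria: {'age': 32, 'city': 'Berlin'}

Checking 6 records:
  Liam Davis: {age: 41, city: Madrid}
  Alice Brown: {age: 64, city: Paris}
  Karl Harris: {age: 65, city: London}
  Quinn Moore: {age: 51, city: Oslo}
  Mia Davis: {age: 32, city: Berlin} <-- MATCH
  Carol Smith: {age: 34, city: Beijing}

Matches: ["Mia Davis"]

["Mia Davis"]


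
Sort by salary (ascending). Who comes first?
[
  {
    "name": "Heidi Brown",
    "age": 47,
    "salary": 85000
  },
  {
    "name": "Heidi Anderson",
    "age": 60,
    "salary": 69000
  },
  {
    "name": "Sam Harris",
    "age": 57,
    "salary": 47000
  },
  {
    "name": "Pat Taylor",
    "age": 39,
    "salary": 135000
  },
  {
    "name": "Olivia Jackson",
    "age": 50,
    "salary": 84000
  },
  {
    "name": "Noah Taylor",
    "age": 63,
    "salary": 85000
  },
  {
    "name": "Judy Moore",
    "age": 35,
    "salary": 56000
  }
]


Sort by: salary (ascending)

Sorted order:
  1. Sam Harris (salary = 47000)
  2. Judy Moore (salary = 56000)
  3. Heidi Anderson (salary = 69000)
  4. Olivia Jackson (salary = 84000)
  5. Heidi Brown (salary = 85000)
  6. Noah Taylor (salary = 85000)
  7. Pat Taylor (salary = 135000)

First: Sam Harris

Sam Harris


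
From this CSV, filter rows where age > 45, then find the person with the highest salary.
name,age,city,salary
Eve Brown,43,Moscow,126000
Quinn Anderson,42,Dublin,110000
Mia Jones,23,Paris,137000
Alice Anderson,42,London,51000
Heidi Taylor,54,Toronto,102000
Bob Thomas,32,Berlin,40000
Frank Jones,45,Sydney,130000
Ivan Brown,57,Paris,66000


Filter: age > 45
Sort by: salary (descending)

Filtered records (2):
  Heidi Taylor, age 54, salary $102000
  Ivan Brown, age 57, salary $66000

Highest salary: Heidi Taylor ($102000)

Heidi Taylor


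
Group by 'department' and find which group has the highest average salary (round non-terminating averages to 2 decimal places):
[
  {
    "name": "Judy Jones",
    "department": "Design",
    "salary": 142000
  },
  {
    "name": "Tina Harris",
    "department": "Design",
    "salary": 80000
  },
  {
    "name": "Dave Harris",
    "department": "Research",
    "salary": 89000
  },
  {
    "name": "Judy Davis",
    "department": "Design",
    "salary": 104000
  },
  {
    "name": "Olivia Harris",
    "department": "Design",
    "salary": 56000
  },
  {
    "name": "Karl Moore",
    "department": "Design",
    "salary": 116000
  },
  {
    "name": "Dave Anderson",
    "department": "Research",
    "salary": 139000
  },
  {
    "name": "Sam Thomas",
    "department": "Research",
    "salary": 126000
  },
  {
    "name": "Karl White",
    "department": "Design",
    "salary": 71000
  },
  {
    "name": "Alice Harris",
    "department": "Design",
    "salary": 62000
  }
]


Group by: department

Groups:
  Design: 7 people, avg salary = 631000/7 ≈ $90142.86
  Research: 3 people, avg salary = 354000/3 = $118000

Highest average salary: Research ($118000)

Research ($118000)


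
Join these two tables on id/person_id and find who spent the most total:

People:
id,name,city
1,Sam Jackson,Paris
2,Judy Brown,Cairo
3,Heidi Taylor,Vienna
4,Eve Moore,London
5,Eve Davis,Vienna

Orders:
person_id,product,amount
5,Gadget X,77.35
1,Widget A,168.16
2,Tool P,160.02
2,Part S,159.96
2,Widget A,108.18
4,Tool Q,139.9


Join on: people.id = orders.person_id

Joined rows:
  Eve Davis (Vienna) bought Gadget X for $77.35
  Sam Jackson (Paris) bought Widget A for $168.16
  Judy Brown (Cairo) bought Tool P for $160.02
  Judy Brown (Cairo) bought Part S for $159.96
  Judy Brown (Cairo) bought Widget A for $108.18
  Eve Moore (London) bought Tool Q for $139.9

Total per person:
  Judy Brown: $428.16
  Sam Jackson: $168.16
  Eve Moore: $139.90
  Eve Davis: $77.35

Top spender: Judy Brown ($428.16)

Judy Brown ($428.16)


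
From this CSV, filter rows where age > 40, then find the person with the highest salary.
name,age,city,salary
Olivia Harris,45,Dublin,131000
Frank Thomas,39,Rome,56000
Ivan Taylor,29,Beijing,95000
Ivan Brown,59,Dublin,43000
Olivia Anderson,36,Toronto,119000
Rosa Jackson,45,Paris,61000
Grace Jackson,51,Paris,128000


Filter: age > 40
Sort by: salary (descending)

Filtered records (4):
  Olivia Harris, age 45, salary $131000
  Grace Jackson, age 51, salary $128000
  Rosa Jackson, age 45, salary $61000
  Ivan Brown, age 59, salary $43000

Highest salary: Olivia Harris ($131000)

Olivia Harris


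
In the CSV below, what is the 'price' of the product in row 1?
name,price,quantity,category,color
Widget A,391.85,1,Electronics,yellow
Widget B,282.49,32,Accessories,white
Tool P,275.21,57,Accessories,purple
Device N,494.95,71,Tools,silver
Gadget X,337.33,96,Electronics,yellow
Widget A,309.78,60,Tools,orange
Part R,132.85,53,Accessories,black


Query: Row 1 ('Widget A'), column 'price'
Value: 391.85

391.85


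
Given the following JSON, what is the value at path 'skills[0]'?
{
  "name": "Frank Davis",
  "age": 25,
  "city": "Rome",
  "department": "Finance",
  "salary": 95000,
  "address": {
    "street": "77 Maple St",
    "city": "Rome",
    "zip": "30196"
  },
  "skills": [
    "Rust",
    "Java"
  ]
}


Query: skills[0]
Path: skills -> first element
Value: Rust

Rust


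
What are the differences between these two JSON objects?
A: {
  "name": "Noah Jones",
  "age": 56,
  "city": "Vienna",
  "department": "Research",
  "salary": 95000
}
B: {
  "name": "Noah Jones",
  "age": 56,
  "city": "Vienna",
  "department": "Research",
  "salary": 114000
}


Comparing each field (in key order):
  name: same
  age: same
  city: same
  department: same
  salary: DIFFERENT
Differences:
  salary: 95000 -> 114000

1 field(s) changed

1 change: salary


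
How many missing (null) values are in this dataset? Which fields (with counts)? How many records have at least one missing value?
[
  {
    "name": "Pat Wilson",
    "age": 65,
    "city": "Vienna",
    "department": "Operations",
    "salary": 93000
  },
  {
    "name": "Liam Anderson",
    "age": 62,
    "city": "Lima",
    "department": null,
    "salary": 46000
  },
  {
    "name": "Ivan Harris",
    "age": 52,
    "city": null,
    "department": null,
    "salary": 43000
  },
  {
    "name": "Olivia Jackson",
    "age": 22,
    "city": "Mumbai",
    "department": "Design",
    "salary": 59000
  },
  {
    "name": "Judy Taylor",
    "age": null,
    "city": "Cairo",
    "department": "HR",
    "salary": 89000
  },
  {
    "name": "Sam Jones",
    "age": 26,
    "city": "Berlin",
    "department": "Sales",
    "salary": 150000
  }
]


Checking for missing (null) values in 6 records:

  Pat Wilson: complete
  Liam Anderson: department
  Ivan Harris: city, department
  Olivia Jackson: complete
  Judy Taylor: age
  Sam Jones: complete

Per field:
  name: 0 missing
  age: 1 missing
  city: 1 missing
  department: 2 missing
  salary: 0 missing

Total missing values: 4
Records with any missing: 3

4 missing values (age: 1, city: 1, department: 2); 3 incomplete records


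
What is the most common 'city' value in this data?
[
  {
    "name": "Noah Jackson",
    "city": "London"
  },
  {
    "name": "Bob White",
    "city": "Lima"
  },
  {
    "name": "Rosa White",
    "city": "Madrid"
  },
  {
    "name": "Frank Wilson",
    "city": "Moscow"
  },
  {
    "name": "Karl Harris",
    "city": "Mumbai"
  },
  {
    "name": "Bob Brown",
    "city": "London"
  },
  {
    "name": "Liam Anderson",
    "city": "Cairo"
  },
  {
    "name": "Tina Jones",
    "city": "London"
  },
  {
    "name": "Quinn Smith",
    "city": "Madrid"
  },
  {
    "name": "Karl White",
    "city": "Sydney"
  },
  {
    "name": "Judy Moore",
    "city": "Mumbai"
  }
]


Counting 'city' values across 11 records:

  London: 3 ###
  Madrid: 2 ##
  Mumbai: 2 ##
  Lima: 1 #
  Moscow: 1 #
  Cairo: 1 #
  Sydney: 1 #

Most common: London (3 times)

London (3 times)


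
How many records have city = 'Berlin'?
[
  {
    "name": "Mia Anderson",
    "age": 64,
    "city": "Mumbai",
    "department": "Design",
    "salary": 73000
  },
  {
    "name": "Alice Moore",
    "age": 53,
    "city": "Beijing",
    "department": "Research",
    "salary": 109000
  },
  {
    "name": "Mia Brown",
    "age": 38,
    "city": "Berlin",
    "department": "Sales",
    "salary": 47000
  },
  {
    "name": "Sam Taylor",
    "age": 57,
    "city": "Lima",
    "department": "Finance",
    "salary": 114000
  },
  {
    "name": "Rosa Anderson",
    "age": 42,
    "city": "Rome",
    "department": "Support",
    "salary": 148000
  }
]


Data: 5 records
Condition: city = 'Berlin'

Checking each record:
  Mia Anderson: Mumbai
  Alice Moore: Beijing
  Mia Brown: Berlin MATCH
  Sam Taylor: Lima
  Rosa Anderson: Rome

Count: 1

1


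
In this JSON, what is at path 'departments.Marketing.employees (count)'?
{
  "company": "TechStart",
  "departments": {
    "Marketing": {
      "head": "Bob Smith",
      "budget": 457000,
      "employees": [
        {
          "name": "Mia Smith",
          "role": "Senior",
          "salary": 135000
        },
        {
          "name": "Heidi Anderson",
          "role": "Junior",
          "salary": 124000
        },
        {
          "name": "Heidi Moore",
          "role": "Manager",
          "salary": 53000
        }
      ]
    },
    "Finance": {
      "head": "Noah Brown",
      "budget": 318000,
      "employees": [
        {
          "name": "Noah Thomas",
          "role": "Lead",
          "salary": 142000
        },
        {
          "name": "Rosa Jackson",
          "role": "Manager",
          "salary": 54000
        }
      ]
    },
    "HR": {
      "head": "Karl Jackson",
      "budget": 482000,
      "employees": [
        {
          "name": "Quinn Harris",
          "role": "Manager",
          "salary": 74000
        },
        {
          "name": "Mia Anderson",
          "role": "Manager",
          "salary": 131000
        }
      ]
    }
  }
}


Path: departments.Marketing.employees (count)

Navigate:
  -> departments
  -> Marketing
  -> employees (array, length 3)

3


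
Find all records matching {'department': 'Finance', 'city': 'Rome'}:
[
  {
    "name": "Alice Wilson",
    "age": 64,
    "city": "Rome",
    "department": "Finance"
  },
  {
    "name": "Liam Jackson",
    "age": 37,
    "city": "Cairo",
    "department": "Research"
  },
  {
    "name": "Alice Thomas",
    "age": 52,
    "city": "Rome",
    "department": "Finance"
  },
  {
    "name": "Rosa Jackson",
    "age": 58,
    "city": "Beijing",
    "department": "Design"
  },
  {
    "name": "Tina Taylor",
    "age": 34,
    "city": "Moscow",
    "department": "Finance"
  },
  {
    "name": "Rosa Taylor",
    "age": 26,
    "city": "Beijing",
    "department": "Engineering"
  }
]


Search criteria: {'department': 'Finance', 'city': 'Rome'}

Checking 6 records:
  Alice Wilson: {department: Finance, city: Rome} <-- MATCH
  Liam Jackson: {department: Research, city: Cairo}
  Alice Thomas: {department: Finance, city: Rome} <-- MATCH
  Rosa Jackson: {department: Design, city: Beijing}
  Tina Taylor: {department: Finance, city: Moscow}
  Rosa Taylor: {department: Engineering, city: Beijing}

Matches: ["Alice Wilson", "Alice Thomas"]

["Alice Wilson", "Alice Thomas"]


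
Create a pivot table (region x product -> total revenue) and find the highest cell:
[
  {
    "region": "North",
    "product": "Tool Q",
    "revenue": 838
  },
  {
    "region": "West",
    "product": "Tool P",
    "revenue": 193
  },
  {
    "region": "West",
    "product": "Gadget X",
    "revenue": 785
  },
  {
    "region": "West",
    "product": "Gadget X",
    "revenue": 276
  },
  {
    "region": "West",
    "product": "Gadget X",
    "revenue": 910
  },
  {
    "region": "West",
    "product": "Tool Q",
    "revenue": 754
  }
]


Pivot: region (rows) x product (columns) -> total revenue

     Gadget X      Tool P        Tool Q      
North            0             0           838  
West          1971           193           754  

Highest: West / Gadget X = $1971

West / Gadget X = $1971


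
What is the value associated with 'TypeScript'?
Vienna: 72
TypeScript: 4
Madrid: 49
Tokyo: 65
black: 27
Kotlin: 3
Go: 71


Looking up key 'TypeScript'
Value: 4

4


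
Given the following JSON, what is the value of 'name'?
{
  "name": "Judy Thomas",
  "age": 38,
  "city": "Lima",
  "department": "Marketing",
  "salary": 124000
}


Looking up field 'name'
Value: Judy Thomas

Judy Thomas


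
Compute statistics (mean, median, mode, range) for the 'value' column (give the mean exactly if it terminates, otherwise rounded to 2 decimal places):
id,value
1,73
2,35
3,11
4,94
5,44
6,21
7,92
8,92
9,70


Data: [73, 35, 11, 94, 44, 21, 92, 92, 70]
Count: 9
Sum: 532
Mean: 532/9 ≈ 59.11 (rounded to 2 decimal places)
Sorted: [11, 21, 35, 44, 70, 73, 92, 92, 94]
Median: 70.0
Mode: 92 (2 times)
Range: 94 - 11 = 83
Min: 11, Max: 94

mean≈59.11, median=70.0, mode=92, range=83


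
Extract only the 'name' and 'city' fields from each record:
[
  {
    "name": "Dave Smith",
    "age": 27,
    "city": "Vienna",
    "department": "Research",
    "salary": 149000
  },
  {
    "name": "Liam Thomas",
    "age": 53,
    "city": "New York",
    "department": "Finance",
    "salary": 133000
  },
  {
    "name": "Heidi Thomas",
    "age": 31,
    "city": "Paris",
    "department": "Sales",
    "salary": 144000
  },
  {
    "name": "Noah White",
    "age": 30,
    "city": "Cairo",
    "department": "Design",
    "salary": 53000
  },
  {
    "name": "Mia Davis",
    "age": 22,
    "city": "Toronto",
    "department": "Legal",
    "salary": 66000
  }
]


Original: 5 records with fields: name, age, city, department, salary
Keep: ['name', 'city']
Drop: ['age', 'department', 'salary']
Result: 5 records, 2 fields each

[
  {
    "name": "Dave Smith",
    "city": "Vienna"
  },
  {
    "name": "Liam Thomas",
    "city": "New York"
  },
  {
    "name": "Heidi Thomas",
    "city": "Paris"
  },
  {
    "name": "Noah White",
    "city": "Cairo"
  },
  {
    "name": "Mia Davis",
    "city": "Toronto"
  }
]


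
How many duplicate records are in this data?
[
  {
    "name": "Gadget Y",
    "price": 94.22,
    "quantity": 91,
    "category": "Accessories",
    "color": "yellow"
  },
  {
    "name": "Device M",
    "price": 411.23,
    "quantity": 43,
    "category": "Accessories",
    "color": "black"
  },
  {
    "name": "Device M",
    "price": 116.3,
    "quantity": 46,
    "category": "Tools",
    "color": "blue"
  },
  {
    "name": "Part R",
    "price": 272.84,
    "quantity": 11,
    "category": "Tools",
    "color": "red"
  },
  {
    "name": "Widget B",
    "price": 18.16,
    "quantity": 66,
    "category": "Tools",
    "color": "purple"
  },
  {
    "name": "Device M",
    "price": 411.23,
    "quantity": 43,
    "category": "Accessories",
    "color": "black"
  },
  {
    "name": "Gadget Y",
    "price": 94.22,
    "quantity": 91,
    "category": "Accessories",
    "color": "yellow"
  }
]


Checking 7 records for duplicates:

  Row 1: Gadget Y ($94.22, qty 91)
  Row 2: Device M ($411.23, qty 43)
  Row 3: Device M ($116.3, qty 46)
  Row 4: Part R ($272.84, qty 11)
  Row 5: Widget B ($18.16, qty 66)
  Row 6: Device M ($411.23, qty 43) <-- DUPLICATE
  Row 7: Gadget Y ($94.22, qty 91) <-- DUPLICATE

Duplicates found: 2
Unique records: 5

2 duplicates, 5 unique


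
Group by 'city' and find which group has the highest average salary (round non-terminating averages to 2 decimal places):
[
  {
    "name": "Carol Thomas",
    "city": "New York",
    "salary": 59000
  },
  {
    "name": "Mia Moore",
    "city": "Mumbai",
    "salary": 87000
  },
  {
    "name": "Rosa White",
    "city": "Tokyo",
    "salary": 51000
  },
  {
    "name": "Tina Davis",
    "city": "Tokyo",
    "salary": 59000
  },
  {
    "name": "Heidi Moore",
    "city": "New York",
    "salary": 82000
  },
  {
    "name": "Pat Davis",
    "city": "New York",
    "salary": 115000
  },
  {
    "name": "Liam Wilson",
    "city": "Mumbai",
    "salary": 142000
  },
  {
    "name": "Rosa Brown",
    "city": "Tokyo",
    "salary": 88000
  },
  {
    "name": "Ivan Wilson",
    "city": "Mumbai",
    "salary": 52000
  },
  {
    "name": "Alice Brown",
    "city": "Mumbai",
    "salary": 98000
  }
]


Group by: city

Groups:
  Mumbai: 4 people, avg salary = 379000/4 = $94750
  New York: 3 people, avg salary = 256000/3 ≈ $85333.33
  Tokyo: 3 people, avg salary = 198000/3 = $66000

Highest average salary: Mumbai ($94750)

Mumbai ($94750)


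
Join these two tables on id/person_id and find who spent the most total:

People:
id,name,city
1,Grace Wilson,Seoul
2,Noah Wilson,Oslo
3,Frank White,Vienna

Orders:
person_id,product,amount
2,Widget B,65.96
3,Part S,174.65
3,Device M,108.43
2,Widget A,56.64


Join on: people.id = orders.person_id

Joined rows:
  Noah Wilson (Oslo) bought Widget B for $65.96
  Frank White (Vienna) bought Part S for $174.65
  Frank White (Vienna) bought Device M for $108.43
  Noah Wilson (Oslo) bought Widget A for $56.64

Total per person:
  Frank White: $283.08
  Noah Wilson: $122.60

Top spender: Frank White ($283.08)

Frank White ($283.08)


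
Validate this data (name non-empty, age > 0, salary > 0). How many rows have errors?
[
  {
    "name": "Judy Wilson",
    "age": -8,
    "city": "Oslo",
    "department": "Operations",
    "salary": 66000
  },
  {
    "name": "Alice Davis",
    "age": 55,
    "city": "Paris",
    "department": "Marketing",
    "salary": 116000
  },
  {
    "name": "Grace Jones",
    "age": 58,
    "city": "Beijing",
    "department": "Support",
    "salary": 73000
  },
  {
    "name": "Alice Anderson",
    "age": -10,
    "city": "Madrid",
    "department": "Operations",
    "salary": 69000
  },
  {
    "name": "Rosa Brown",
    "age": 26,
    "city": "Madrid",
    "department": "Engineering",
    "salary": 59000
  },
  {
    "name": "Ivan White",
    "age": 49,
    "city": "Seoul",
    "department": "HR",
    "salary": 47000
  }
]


Validating 6 records:
Rules: name non-empty, age > 0, salary > 0

  Row 1 (Judy Wilson): negative age: -8
  Row 2 (Alice Davis): OK
  Row 3 (Grace Jones): OK
  Row 4 (Alice Anderson): negative age: -10
  Row 5 (Rosa Brown): OK
  Row 6 (Ivan White): OK

Total errors: 2

2 errors


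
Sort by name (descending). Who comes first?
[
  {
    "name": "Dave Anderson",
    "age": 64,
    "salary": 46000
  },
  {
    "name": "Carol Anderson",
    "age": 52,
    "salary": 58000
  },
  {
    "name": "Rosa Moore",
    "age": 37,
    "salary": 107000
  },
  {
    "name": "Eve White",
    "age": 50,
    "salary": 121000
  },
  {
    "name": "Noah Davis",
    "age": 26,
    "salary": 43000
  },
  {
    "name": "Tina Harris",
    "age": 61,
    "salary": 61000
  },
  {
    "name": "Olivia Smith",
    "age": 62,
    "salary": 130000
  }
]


Sort by: name (descending)

Sorted order:
  1. Tina Harris (name = Tina Harris)
  2. Rosa Moore (name = Rosa Moore)
  3. Olivia Smith (name = Olivia Smith)
  4. Noah Davis (name = Noah Davis)
  5. Eve White (name = Eve White)
  6. Dave Anderson (name = Dave Anderson)
  7. Carol Anderson (name = Carol Anderson)

First: Tina Harris

Tina Harris


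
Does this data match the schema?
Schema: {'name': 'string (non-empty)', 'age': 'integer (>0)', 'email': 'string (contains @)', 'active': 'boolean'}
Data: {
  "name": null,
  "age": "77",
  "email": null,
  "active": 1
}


Validating each field against schema:
  name: FAIL (null is not a string)
  age: FAIL ("77" is not an integer)
  email: FAIL (null is not a string)
  active: FAIL (1 is not a boolean)

Result: INVALID (4 errors: name, age, email, active)

INVALID (4 errors: name, age, email, active)


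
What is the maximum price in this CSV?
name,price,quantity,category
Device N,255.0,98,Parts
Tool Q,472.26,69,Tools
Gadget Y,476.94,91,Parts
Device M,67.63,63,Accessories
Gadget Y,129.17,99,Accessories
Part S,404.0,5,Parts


Computing maximum price:
Values: [255.0, 472.26, 476.94, 67.63, 129.17, 404.0]
Max = 476.94

476.94


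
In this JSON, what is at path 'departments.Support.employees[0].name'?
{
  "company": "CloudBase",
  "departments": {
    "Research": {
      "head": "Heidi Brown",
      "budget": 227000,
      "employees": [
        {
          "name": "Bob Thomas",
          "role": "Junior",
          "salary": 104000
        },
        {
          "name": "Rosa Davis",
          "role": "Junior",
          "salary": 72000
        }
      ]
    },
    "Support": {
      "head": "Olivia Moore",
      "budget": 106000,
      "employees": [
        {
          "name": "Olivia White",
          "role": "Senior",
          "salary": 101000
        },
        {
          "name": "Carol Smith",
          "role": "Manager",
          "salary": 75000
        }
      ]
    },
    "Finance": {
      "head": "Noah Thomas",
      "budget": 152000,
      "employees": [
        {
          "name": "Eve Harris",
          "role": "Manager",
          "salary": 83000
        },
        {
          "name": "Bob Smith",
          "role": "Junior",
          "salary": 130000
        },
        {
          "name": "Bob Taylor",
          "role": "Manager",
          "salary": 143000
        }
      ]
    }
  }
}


Path: departments.Support.employees[0].name

Navigate:
  -> departments
  -> Support
  -> employees[0].name = 'Olivia White'

Olivia White


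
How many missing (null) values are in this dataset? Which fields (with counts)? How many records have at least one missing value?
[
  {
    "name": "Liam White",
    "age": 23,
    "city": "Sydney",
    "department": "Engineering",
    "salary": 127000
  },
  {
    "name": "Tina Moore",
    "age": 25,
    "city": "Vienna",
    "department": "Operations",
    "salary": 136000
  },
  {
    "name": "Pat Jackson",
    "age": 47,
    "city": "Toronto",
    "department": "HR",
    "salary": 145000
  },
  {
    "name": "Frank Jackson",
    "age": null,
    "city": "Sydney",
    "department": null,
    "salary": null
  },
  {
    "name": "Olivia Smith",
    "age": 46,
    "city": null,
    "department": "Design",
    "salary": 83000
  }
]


Checking for missing (null) values in 5 records:

  Liam White: complete
  Tina Moore: complete
  Pat Jackson: complete
  Frank Jackson: age, department, salary
  Olivia Smith: city

Per field:
  name: 0 missing
  age: 1 missing
  city: 1 missing
  department: 1 missing
  salary: 1 missing

Total missing values: 4
Records with any missing: 2

4 missing values (age: 1, city: 1, department: 1, salary: 1); 2 incomplete records


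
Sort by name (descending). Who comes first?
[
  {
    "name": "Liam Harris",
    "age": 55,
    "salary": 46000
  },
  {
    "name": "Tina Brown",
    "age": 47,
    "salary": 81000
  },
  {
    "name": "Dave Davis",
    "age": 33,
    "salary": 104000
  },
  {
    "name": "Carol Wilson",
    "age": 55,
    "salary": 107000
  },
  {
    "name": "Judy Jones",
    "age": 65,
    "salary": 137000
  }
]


Sort by: name (descending)

Sorted order:
  1. Tina Brown (name = Tina Brown)
  2. Liam Harris (name = Liam Harris)
  3. Judy Jones (name = Judy Jones)
  4. Dave Davis (name = Dave Davis)
  5. Carol Wilson (name = Carol Wilson)

First: Tina Brown

Tina Brown


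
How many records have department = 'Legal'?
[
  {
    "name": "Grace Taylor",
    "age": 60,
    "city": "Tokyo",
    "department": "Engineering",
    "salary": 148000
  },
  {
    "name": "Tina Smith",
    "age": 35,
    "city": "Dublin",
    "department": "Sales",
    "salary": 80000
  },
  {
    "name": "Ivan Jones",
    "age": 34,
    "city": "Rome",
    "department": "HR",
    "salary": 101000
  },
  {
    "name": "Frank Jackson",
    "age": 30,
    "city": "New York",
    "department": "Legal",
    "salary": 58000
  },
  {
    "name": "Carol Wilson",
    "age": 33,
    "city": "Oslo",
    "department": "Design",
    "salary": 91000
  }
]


Data: 5 records
Condition: department = 'Legal'

Checking each record:
  Grace Taylor: Engineering
  Tina Smith: Sales
  Ivan Jones: HR
  Frank Jackson: Legal MATCH
  Carol Wilson: Design

Count: 1

1


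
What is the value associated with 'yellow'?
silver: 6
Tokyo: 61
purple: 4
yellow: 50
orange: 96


Looking up key 'yellow'
Value: 50

50


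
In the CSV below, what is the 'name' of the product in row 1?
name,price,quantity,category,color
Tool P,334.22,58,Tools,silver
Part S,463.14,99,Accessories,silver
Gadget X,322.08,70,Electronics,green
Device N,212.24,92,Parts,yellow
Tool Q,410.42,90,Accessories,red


Query: Row 1 ('Tool P'), column 'name'
Value: Tool P

Tool P


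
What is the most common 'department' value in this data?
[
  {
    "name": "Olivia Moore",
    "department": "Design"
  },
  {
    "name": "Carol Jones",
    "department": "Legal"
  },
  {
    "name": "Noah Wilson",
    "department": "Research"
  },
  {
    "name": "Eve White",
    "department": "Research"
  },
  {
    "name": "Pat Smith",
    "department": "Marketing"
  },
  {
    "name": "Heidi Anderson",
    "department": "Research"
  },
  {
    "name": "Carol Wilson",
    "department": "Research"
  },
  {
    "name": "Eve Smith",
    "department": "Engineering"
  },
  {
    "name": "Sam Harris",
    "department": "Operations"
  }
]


Counting 'department' values across 9 records:

  Research: 4 ####
  Design: 1 #
  Legal: 1 #
  Marketing: 1 #
  Engineering: 1 #
  Operations: 1 #

Most common: Research (4 times)

Research (4 times)


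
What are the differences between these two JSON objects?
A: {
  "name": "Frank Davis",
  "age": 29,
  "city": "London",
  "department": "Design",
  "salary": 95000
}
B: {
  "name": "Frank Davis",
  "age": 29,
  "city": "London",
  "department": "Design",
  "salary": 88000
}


Comparing each field (in key order):
  name: same
  age: same
  city: same
  department: same
  salary: DIFFERENT
Differences:
  salary: 95000 -> 88000

1 field(s) changed

1 change: salary


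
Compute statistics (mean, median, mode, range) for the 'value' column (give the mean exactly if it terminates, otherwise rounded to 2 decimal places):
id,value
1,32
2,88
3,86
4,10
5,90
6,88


Data: [32, 88, 86, 10, 90, 88]
Count: 6
Sum: 394
Mean: 394/6 ≈ 65.67 (rounded to 2 decimal places)
Sorted: [10, 32, 86, 88, 88, 90]
Median: 87.0
Mode: 88 (2 times)
Range: 90 - 10 = 80
Min: 10, Max: 90

mean≈65.67, median=87.0, mode=88, range=80


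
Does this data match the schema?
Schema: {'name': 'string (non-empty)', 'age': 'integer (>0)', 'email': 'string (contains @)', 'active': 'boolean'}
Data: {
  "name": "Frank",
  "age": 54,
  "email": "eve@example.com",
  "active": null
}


Validating each field against schema:
  name: OK (non-empty string)
  age: OK (positive integer)
  email: OK (string with @)
  active: FAIL (null is not a boolean)

Result: INVALID (1 error: active)

INVALID (1 error: active)


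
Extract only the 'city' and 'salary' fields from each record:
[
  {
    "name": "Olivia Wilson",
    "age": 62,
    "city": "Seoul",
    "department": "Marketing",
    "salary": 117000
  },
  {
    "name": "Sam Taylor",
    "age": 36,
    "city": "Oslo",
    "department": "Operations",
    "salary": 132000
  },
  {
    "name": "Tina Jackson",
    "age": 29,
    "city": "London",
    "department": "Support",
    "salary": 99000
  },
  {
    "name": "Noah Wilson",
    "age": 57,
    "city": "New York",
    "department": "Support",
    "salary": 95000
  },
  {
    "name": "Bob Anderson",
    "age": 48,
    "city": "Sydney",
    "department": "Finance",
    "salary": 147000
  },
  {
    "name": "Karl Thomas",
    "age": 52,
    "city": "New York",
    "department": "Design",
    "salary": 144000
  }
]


Original: 6 records with fields: name, age, city, department, salary
Keep: ['city', 'salary']
Drop: ['name', 'age', 'department']
Result: 6 records, 2 fields each

[
  {
    "city": "Seoul",
    "salary": 117000
  },
  {
    "city": "Oslo",
    "salary": 132000
  },
  {
    "city": "London",
    "salary": 99000
  },
  {
    "city": "New York",
    "salary": 95000
  },
  {
    "city": "Sydney",
    "salary": 147000
  },
  {
    "city": "New York",
    "salary": 144000
  }
]


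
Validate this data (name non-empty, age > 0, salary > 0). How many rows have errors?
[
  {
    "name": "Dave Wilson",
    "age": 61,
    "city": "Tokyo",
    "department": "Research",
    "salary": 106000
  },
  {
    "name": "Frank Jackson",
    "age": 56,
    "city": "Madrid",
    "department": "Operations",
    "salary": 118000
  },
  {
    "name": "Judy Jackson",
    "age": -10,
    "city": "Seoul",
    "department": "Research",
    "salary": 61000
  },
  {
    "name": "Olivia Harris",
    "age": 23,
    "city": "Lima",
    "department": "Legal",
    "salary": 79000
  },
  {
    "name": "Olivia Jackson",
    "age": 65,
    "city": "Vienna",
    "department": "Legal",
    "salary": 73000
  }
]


Validating 5 records:
Rules: name non-empty, age > 0, salary > 0

  Row 1 (Dave Wilson): OK
  Row 2 (Frank Jackson): OK
  Row 3 (Judy Jackson): negative age: -10
  Row 4 (Olivia Harris): OK
  Row 5 (Olivia Jackson): OK

Total errors: 1

1 errors


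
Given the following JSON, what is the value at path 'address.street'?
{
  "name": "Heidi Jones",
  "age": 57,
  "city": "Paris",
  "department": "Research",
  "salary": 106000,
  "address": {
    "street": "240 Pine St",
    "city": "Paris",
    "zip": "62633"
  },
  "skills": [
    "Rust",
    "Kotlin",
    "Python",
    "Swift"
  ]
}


Query: address.street
Path: address -> street
Value: 240 Pine St

240 Pine St


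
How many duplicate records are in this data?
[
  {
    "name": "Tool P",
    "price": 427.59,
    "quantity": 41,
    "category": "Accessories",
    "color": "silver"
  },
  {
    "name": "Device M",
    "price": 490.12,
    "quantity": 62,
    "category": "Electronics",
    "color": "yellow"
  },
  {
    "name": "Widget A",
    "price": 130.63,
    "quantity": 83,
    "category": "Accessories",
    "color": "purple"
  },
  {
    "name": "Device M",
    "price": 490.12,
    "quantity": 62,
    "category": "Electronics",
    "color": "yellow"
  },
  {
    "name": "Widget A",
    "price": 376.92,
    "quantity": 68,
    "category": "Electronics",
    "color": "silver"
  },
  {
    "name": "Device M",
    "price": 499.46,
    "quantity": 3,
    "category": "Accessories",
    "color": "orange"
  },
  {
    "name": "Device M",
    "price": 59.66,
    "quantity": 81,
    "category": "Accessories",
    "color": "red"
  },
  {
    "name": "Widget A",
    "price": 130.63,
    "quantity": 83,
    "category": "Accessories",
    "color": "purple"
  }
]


Checking 8 records for duplicates:

  Row 1: Tool P ($427.59, qty 41)
  Row 2: Device M ($490.12, qty 62)
  Row 3: Widget A ($130.63, qty 83)
  Row 4: Device M ($490.12, qty 62) <-- DUPLICATE
  Row 5: Widget A ($376.92, qty 68)
  Row 6: Device M ($499.46, qty 3)
  Row 7: Device M ($59.66, qty 81)
  Row 8: Widget A ($130.63, qty 83) <-- DUPLICATE

Duplicates found: 2
Unique records: 6

2 duplicates, 6 unique
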